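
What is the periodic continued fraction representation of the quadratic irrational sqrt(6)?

Write x_i = (sqrt(6) + m_i)/d_i with (m_0, d_0) = (0, 1). a_0 = floor(sqrt(6)) = 2, since 2^2 = 4 <= 6 < 9 = 3^2.
Iterate m_{i+1} = d_i*a_i - m_i, d_{i+1} = (6 - m_{i+1}^2)/d_i, a_{i+1} = floor((a_0 + m_{i+1})/d_{i+1}):
  m_1 = 1*2 - 0 = 2, d_1 = (6 - 2^2)/1 = 2/1 = 2, a_1 = floor((2 + 2)/2) = 2.
  m_2 = 2*2 - 2 = 2, d_2 = (6 - 2^2)/2 = 2/2 = 1, a_2 = floor((2 + 2)/1) = 4.
  m_3 = 1*4 - 2 = 2, d_3 = (6 - 2^2)/1 = 2/1 = 2: (m_3, d_3) = (m_1, d_1) = (2, 2), so from here the quotients repeat a_1, a_2; the period length is 2.
Hence the expansion of sqrt(6) is a_0 = 2 followed by the repeating block 2, 4 (period 2).

[2; (2, 4)]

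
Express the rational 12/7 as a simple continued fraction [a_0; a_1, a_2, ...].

[1; 1, 2, 2]

Run the Euclidean algorithm on 12 and 7; the successive quotients are the partial quotients a_0, a_1, ... (each step inverts the fractional part left over by the previous one):
  12 = 1*7 + 5, so a_0 = 1.
  7 = 1*5 + 2, so a_1 = 1.
  5 = 2*2 + 1, so a_2 = 2.
  2 = 2*1 + 0, so a_3 = 2.
The remainder reaches 0 after 4 divisions, so the expansion has 4 partial quotients, read off in order.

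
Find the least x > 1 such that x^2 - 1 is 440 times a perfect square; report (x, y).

(x, y) = (21, 1)

First expand sqrt(440) as a continued fraction. With x_i = (sqrt(440) + m_i)/d_i and (m_0, d_0) = (0, 1): a_0 = floor(sqrt(440)) = 20, since 20^2 = 400 <= 440 < 441 = 21^2.
Iterate m_{i+1} = d_i*a_i - m_i, d_{i+1} = (440 - m_{i+1}^2)/d_i, a_{i+1} = floor((a_0 + m_{i+1})/d_{i+1}):
  m_1 = 1*20 - 0 = 20, d_1 = (440 - 20^2)/1 = 40/1 = 40, a_1 = floor((20 + 20)/40) = 1.
  m_2 = 40*1 - 20 = 20, d_2 = (440 - 20^2)/40 = 40/40 = 1, a_2 = floor((20 + 20)/1) = 40.
  m_3 = 1*40 - 20 = 20, d_3 = (440 - 20^2)/1 = 40/1 = 40: (m_3, d_3) = (m_1, d_1) = (20, 40), so from here the quotients repeat a_1, a_2; the period length is 2.
So sqrt(440) = [20; (1, 40)] with period length k = 2.
k is even, so the fundamental solution of x^2 - 440y^2 = 1 is (p_{k-1}, q_{k-1}) = (p_1, q_1); compute convergents through index 1.
Convergents (p_i = a_i*p_{i-1} + p_{i-2}, q_i = a_i*q_{i-1} + q_{i-2} with p_{-2}=0, p_{-1}=1, q_{-2}=1, q_{-1}=0):
  i=0: a_0=20, p_0 = 20*1 + 0 = 20, q_0 = 20*0 + 1 = 1.
  i=1: a_1=1, p_1 = 1*20 + 1 = 21, q_1 = 1*1 + 0 = 1.
Check: 21^2 - 440*1^2 = 441 - 440 = 1, so (x, y) = (21, 1) solves the equation, and by the theorem it is the least positive solution.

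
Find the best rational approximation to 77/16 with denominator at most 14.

Expand x = 77/16 as a continued fraction with the Euclidean algorithm:
  77 = 4*16 + 13, so a_0 = 4.
  16 = 1*13 + 3, so a_1 = 1.
  13 = 4*3 + 1, so a_2 = 4.
  3 = 3*1 + 0, so a_3 = 3.
so x = [4; 1, 4, 3].
Convergents (p_i = a_i*p_{i-1} + p_{i-2}, q_i = a_i*q_{i-1} + q_{i-2} with p_{-2}=0, p_{-1}=1, q_{-2}=1, q_{-1}=0), until the denominator exceeds 14:
  i=0: a_0=4, p_0 = 4*1 + 0 = 4, q_0 = 4*0 + 1 = 1.
  i=1: a_1=1, p_1 = 1*4 + 1 = 5, q_1 = 1*1 + 0 = 1.
  i=2: a_2=4, p_2 = 4*5 + 4 = 24, q_2 = 4*1 + 1 = 5.
  i=3: a_3=3, p_3 = 3*24 + 5 = 77, q_3 = 3*5 + 1 = 16.
q_3 = 16 > 14, so the last convergent with denominator <= 14 is p_2/q_2 = 24/5.
The closest fraction with denominator <= 14 is either p_2/q_2 or the intermediate fraction (k*p_2 + p_1)/(k*q_2 + q_1) with the largest k >= 1 whose denominator stays <= 14; these approach x as k grows, and every other convergent or intermediate fraction in range is farther away.
Largest k: floor((14 - q_1)/q_2) = floor((14 - 1)/5) = 2.
That gives (2*24 + 5)/(2*5 + 1) = 53/11.
Compare the errors: |x - 24/5| = |77*5 - 24*16|/(16*5) = 1/80, and |x - 53/11| = |77*11 - 53*16|/(16*11) = 1/176.
Cross-multiplying, 1*80 = 80 < 176 = 1*176, so 1/176 is smaller: the intermediate fraction 53/11 is closer to x than 24/5.

53/11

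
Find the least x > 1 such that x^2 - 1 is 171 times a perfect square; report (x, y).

(x, y) = (170, 13)

First expand sqrt(171) as a continued fraction. With x_i = (sqrt(171) + m_i)/d_i and (m_0, d_0) = (0, 1): a_0 = floor(sqrt(171)) = 13, since 13^2 = 169 <= 171 < 196 = 14^2.
Iterate m_{i+1} = d_i*a_i - m_i, d_{i+1} = (171 - m_{i+1}^2)/d_i, a_{i+1} = floor((a_0 + m_{i+1})/d_{i+1}):
  m_1 = 1*13 - 0 = 13, d_1 = (171 - 13^2)/1 = 2/1 = 2, a_1 = floor((13 + 13)/2) = 13.
  m_2 = 2*13 - 13 = 13, d_2 = (171 - 13^2)/2 = 2/2 = 1, a_2 = floor((13 + 13)/1) = 26.
  m_3 = 1*26 - 13 = 13, d_3 = (171 - 13^2)/1 = 2/1 = 2: (m_3, d_3) = (m_1, d_1) = (13, 2), so from here the quotients repeat a_1, a_2; the period length is 2.
So sqrt(171) = [13; (13, 26)] with period length k = 2.
k is even, so the fundamental solution of x^2 - 171y^2 = 1 is (p_{k-1}, q_{k-1}) = (p_1, q_1); compute convergents through index 1.
Convergents (p_i = a_i*p_{i-1} + p_{i-2}, q_i = a_i*q_{i-1} + q_{i-2} with p_{-2}=0, p_{-1}=1, q_{-2}=1, q_{-1}=0):
  i=0: a_0=13, p_0 = 13*1 + 0 = 13, q_0 = 13*0 + 1 = 1.
  i=1: a_1=13, p_1 = 13*13 + 1 = 170, q_1 = 13*1 + 0 = 13.
Check: 170^2 - 171*13^2 = 28900 - 28899 = 1, so (x, y) = (170, 13) solves the equation, and by the theorem it is the least positive solution.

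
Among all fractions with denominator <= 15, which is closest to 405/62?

Expand x = 405/62 as a continued fraction with the Euclidean algorithm:
  405 = 6*62 + 33, so a_0 = 6.
  62 = 1*33 + 29, so a_1 = 1.
  33 = 1*29 + 4, so a_2 = 1.
  29 = 7*4 + 1, so a_3 = 7.
  4 = 4*1 + 0, so a_4 = 4.
so x = [6; 1, 1, 7, 4].
Convergents (p_i = a_i*p_{i-1} + p_{i-2}, q_i = a_i*q_{i-1} + q_{i-2} with p_{-2}=0, p_{-1}=1, q_{-2}=1, q_{-1}=0), until the denominator exceeds 15:
  i=0: a_0=6, p_0 = 6*1 + 0 = 6, q_0 = 6*0 + 1 = 1.
  i=1: a_1=1, p_1 = 1*6 + 1 = 7, q_1 = 1*1 + 0 = 1.
  i=2: a_2=1, p_2 = 1*7 + 6 = 13, q_2 = 1*1 + 1 = 2.
  i=3: a_3=7, p_3 = 7*13 + 7 = 98, q_3 = 7*2 + 1 = 15.
  i=4: a_4=4, p_4 = 4*98 + 13 = 405, q_4 = 4*15 + 2 = 62.
q_4 = 62 > 15, so the last convergent with denominator <= 15 is p_3/q_3 = 98/15.
The closest fraction with denominator <= 15 is either p_3/q_3 or the intermediate fraction (k*p_3 + p_2)/(k*q_3 + q_2) with the largest k >= 1 whose denominator stays <= 15; these approach x as k grows, and every other convergent or intermediate fraction in range is farther away.
Largest k: floor((15 - q_2)/q_3) = floor((15 - 2)/15) = 0.
Since k = 0, no intermediate fraction beyond p_3/q_3 has denominator <= 15, so the convergent 98/15 is the closest (its error is |405*15 - 98*62|/(62*15) = 1/930).

98/15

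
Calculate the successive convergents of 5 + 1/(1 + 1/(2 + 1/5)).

Using the convergent recurrence p_i = a_i*p_{i-1} + p_{i-2}, q_i = a_i*q_{i-1} + q_{i-2} with p_{-2}=0, p_{-1}=1, q_{-2}=1, q_{-1}=0:
  i=0: a_0=5, p_0 = 5*1 + 0 = 5, q_0 = 5*0 + 1 = 1.
  i=1: a_1=1, p_1 = 1*5 + 1 = 6, q_1 = 1*1 + 0 = 1.
  i=2: a_2=2, p_2 = 2*6 + 5 = 17, q_2 = 2*1 + 1 = 3.
  i=3: a_3=5, p_3 = 5*17 + 6 = 91, q_3 = 5*3 + 1 = 16.

5/1, 6/1, 17/3, 91/16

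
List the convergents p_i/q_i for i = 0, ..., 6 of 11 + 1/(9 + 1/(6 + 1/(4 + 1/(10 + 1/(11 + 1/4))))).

11/1, 100/9, 611/55, 2544/229, 26051/2345, 289105/26024, 1182471/106441

Using the convergent recurrence p_i = a_i*p_{i-1} + p_{i-2}, q_i = a_i*q_{i-1} + q_{i-2} with p_{-2}=0, p_{-1}=1, q_{-2}=1, q_{-1}=0:
  i=0: a_0=11, p_0 = 11*1 + 0 = 11, q_0 = 11*0 + 1 = 1.
  i=1: a_1=9, p_1 = 9*11 + 1 = 100, q_1 = 9*1 + 0 = 9.
  i=2: a_2=6, p_2 = 6*100 + 11 = 611, q_2 = 6*9 + 1 = 55.
  i=3: a_3=4, p_3 = 4*611 + 100 = 2544, q_3 = 4*55 + 9 = 229.
  i=4: a_4=10, p_4 = 10*2544 + 611 = 26051, q_4 = 10*229 + 55 = 2345.
  i=5: a_5=11, p_5 = 11*26051 + 2544 = 289105, q_5 = 11*2345 + 229 = 26024.
  i=6: a_6=4, p_6 = 4*289105 + 26051 = 1182471, q_6 = 4*26024 + 2345 = 106441.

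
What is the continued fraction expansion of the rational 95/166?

[0; 1, 1, 2, 1, 23]

Run the Euclidean algorithm on 95 and 166; the successive quotients are the partial quotients a_0, a_1, ... (each step inverts the fractional part left over by the previous one):
  95 = 0*166 + 95, so a_0 = 0.
  166 = 1*95 + 71, so a_1 = 1.
  95 = 1*71 + 24, so a_2 = 1.
  71 = 2*24 + 23, so a_3 = 2.
  24 = 1*23 + 1, so a_4 = 1.
  23 = 23*1 + 0, so a_5 = 23.
The remainder reaches 0 after 6 divisions, so the expansion has 6 partial quotients, read off in order.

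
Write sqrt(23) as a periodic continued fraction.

[4; (1, 3, 1, 8)]

Write x_i = (sqrt(23) + m_i)/d_i with (m_0, d_0) = (0, 1). a_0 = floor(sqrt(23)) = 4, since 4^2 = 16 <= 23 < 25 = 5^2.
Iterate m_{i+1} = d_i*a_i - m_i, d_{i+1} = (23 - m_{i+1}^2)/d_i, a_{i+1} = floor((a_0 + m_{i+1})/d_{i+1}):
  m_1 = 1*4 - 0 = 4, d_1 = (23 - 4^2)/1 = 7/1 = 7, a_1 = floor((4 + 4)/7) = 1.
  m_2 = 7*1 - 4 = 3, d_2 = (23 - 3^2)/7 = 14/7 = 2, a_2 = floor((4 + 3)/2) = 3.
  m_3 = 2*3 - 3 = 3, d_3 = (23 - 3^2)/2 = 14/2 = 7, a_3 = floor((4 + 3)/7) = 1.
  m_4 = 7*1 - 3 = 4, d_4 = (23 - 4^2)/7 = 7/7 = 1, a_4 = floor((4 + 4)/1) = 8.
  m_5 = 1*8 - 4 = 4, d_5 = (23 - 4^2)/1 = 7/1 = 7: (m_5, d_5) = (m_1, d_1) = (4, 7), so from here the quotients repeat a_1, ..., a_4; the period length is 4.
Hence the expansion of sqrt(23) is a_0 = 4 followed by the repeating block 1, 3, 1, 8 (period 4).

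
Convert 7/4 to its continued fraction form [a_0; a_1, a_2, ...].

Run the Euclidean algorithm on 7 and 4; the successive quotients are the partial quotients a_0, a_1, ... (each step inverts the fractional part left over by the previous one):
  7 = 1*4 + 3, so a_0 = 1.
  4 = 1*3 + 1, so a_1 = 1.
  3 = 3*1 + 0, so a_2 = 3.
The remainder reaches 0 after 3 divisions, so the expansion has 3 partial quotients, read off in order.

[1; 1, 3]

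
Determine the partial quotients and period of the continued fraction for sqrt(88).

[9; (2, 1, 1, 1, 2, 18)]

Write x_i = (sqrt(88) + m_i)/d_i with (m_0, d_0) = (0, 1). a_0 = floor(sqrt(88)) = 9, since 9^2 = 81 <= 88 < 100 = 10^2.
Iterate m_{i+1} = d_i*a_i - m_i, d_{i+1} = (88 - m_{i+1}^2)/d_i, a_{i+1} = floor((a_0 + m_{i+1})/d_{i+1}):
  m_1 = 1*9 - 0 = 9, d_1 = (88 - 9^2)/1 = 7/1 = 7, a_1 = floor((9 + 9)/7) = 2.
  m_2 = 7*2 - 9 = 5, d_2 = (88 - 5^2)/7 = 63/7 = 9, a_2 = floor((9 + 5)/9) = 1.
  m_3 = 9*1 - 5 = 4, d_3 = (88 - 4^2)/9 = 72/9 = 8, a_3 = floor((9 + 4)/8) = 1.
  m_4 = 8*1 - 4 = 4, d_4 = (88 - 4^2)/8 = 72/8 = 9, a_4 = floor((9 + 4)/9) = 1.
  m_5 = 9*1 - 4 = 5, d_5 = (88 - 5^2)/9 = 63/9 = 7, a_5 = floor((9 + 5)/7) = 2.
  m_6 = 7*2 - 5 = 9, d_6 = (88 - 9^2)/7 = 7/7 = 1, a_6 = floor((9 + 9)/1) = 18.
  m_7 = 1*18 - 9 = 9, d_7 = (88 - 9^2)/1 = 7/1 = 7: (m_7, d_7) = (m_1, d_1) = (9, 7), so from here the quotients repeat a_1, ..., a_6; the period length is 6.
Hence the expansion of sqrt(88) is a_0 = 9 followed by the repeating block 2, 1, 1, 1, 2, 18 (period 6).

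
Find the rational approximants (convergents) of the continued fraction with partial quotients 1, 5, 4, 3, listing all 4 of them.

1/1, 6/5, 25/21, 81/68

Using the convergent recurrence p_i = a_i*p_{i-1} + p_{i-2}, q_i = a_i*q_{i-1} + q_{i-2} with p_{-2}=0, p_{-1}=1, q_{-2}=1, q_{-1}=0:
  i=0: a_0=1, p_0 = 1*1 + 0 = 1, q_0 = 1*0 + 1 = 1.
  i=1: a_1=5, p_1 = 5*1 + 1 = 6, q_1 = 5*1 + 0 = 5.
  i=2: a_2=4, p_2 = 4*6 + 1 = 25, q_2 = 4*5 + 1 = 21.
  i=3: a_3=3, p_3 = 3*25 + 6 = 81, q_3 = 3*21 + 5 = 68.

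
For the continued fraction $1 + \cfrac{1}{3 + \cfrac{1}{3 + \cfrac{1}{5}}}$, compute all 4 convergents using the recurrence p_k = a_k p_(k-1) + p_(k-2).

Using the convergent recurrence p_i = a_i*p_{i-1} + p_{i-2}, q_i = a_i*q_{i-1} + q_{i-2} with p_{-2}=0, p_{-1}=1, q_{-2}=1, q_{-1}=0:
  i=0: a_0=1, p_0 = 1*1 + 0 = 1, q_0 = 1*0 + 1 = 1.
  i=1: a_1=3, p_1 = 3*1 + 1 = 4, q_1 = 3*1 + 0 = 3.
  i=2: a_2=3, p_2 = 3*4 + 1 = 13, q_2 = 3*3 + 1 = 10.
  i=3: a_3=5, p_3 = 5*13 + 4 = 69, q_3 = 5*10 + 3 = 53.

1/1, 4/3, 13/10, 69/53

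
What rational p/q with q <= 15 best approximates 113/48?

Expand x = 113/48 as a continued fraction with the Euclidean algorithm:
  113 = 2*48 + 17, so a_0 = 2.
  48 = 2*17 + 14, so a_1 = 2.
  17 = 1*14 + 3, so a_2 = 1.
  14 = 4*3 + 2, so a_3 = 4.
  3 = 1*2 + 1, so a_4 = 1.
  2 = 2*1 + 0, so a_5 = 2.
so x = [2; 2, 1, 4, 1, 2].
Convergents (p_i = a_i*p_{i-1} + p_{i-2}, q_i = a_i*q_{i-1} + q_{i-2} with p_{-2}=0, p_{-1}=1, q_{-2}=1, q_{-1}=0), until the denominator exceeds 15:
  i=0: a_0=2, p_0 = 2*1 + 0 = 2, q_0 = 2*0 + 1 = 1.
  i=1: a_1=2, p_1 = 2*2 + 1 = 5, q_1 = 2*1 + 0 = 2.
  i=2: a_2=1, p_2 = 1*5 + 2 = 7, q_2 = 1*2 + 1 = 3.
  i=3: a_3=4, p_3 = 4*7 + 5 = 33, q_3 = 4*3 + 2 = 14.
  i=4: a_4=1, p_4 = 1*33 + 7 = 40, q_4 = 1*14 + 3 = 17.
q_4 = 17 > 15, so the last convergent with denominator <= 15 is p_3/q_3 = 33/14.
The closest fraction with denominator <= 15 is either p_3/q_3 or the intermediate fraction (k*p_3 + p_2)/(k*q_3 + q_2) with the largest k >= 1 whose denominator stays <= 15; these approach x as k grows, and every other convergent or intermediate fraction in range is farther away.
Largest k: floor((15 - q_2)/q_3) = floor((15 - 3)/14) = 0.
Since k = 0, no intermediate fraction beyond p_3/q_3 has denominator <= 15, so the convergent 33/14 is the closest (its error is |113*14 - 33*48|/(48*14) = 2/672).

33/14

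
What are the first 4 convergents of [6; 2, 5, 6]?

Using the convergent recurrence p_i = a_i*p_{i-1} + p_{i-2}, q_i = a_i*q_{i-1} + q_{i-2} with p_{-2}=0, p_{-1}=1, q_{-2}=1, q_{-1}=0:
  i=0: a_0=6, p_0 = 6*1 + 0 = 6, q_0 = 6*0 + 1 = 1.
  i=1: a_1=2, p_1 = 2*6 + 1 = 13, q_1 = 2*1 + 0 = 2.
  i=2: a_2=5, p_2 = 5*13 + 6 = 71, q_2 = 5*2 + 1 = 11.
  i=3: a_3=6, p_3 = 6*71 + 13 = 439, q_3 = 6*11 + 2 = 68.

6/1, 13/2, 71/11, 439/68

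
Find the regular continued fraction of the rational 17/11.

[1; 1, 1, 5]

Run the Euclidean algorithm on 17 and 11; the successive quotients are the partial quotients a_0, a_1, ... (each step inverts the fractional part left over by the previous one):
  17 = 1*11 + 6, so a_0 = 1.
  11 = 1*6 + 5, so a_1 = 1.
  6 = 1*5 + 1, so a_2 = 1.
  5 = 5*1 + 0, so a_3 = 5.
The remainder reaches 0 after 4 divisions, so the expansion has 4 partial quotients, read off in order.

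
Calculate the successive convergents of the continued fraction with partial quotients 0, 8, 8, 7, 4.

0/1, 1/8, 8/65, 57/463, 236/1917

Using the convergent recurrence p_i = a_i*p_{i-1} + p_{i-2}, q_i = a_i*q_{i-1} + q_{i-2} with p_{-2}=0, p_{-1}=1, q_{-2}=1, q_{-1}=0:
  i=0: a_0=0, p_0 = 0*1 + 0 = 0, q_0 = 0*0 + 1 = 1.
  i=1: a_1=8, p_1 = 8*0 + 1 = 1, q_1 = 8*1 + 0 = 8.
  i=2: a_2=8, p_2 = 8*1 + 0 = 8, q_2 = 8*8 + 1 = 65.
  i=3: a_3=7, p_3 = 7*8 + 1 = 57, q_3 = 7*65 + 8 = 463.
  i=4: a_4=4, p_4 = 4*57 + 8 = 236, q_4 = 4*463 + 65 = 1917.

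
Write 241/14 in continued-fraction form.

Run the Euclidean algorithm on 241 and 14; the successive quotients are the partial quotients a_0, a_1, ... (each step inverts the fractional part left over by the previous one):
  241 = 17*14 + 3, so a_0 = 17.
  14 = 4*3 + 2, so a_1 = 4.
  3 = 1*2 + 1, so a_2 = 1.
  2 = 2*1 + 0, so a_3 = 2.
The remainder reaches 0 after 4 divisions, so the expansion has 4 partial quotients, read off in order.

[17; 4, 1, 2]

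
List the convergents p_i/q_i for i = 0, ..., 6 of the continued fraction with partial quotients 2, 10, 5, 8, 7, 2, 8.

2/1, 21/10, 107/51, 877/418, 6246/2977, 13369/6372, 113198/53953

Using the convergent recurrence p_i = a_i*p_{i-1} + p_{i-2}, q_i = a_i*q_{i-1} + q_{i-2} with p_{-2}=0, p_{-1}=1, q_{-2}=1, q_{-1}=0:
  i=0: a_0=2, p_0 = 2*1 + 0 = 2, q_0 = 2*0 + 1 = 1.
  i=1: a_1=10, p_1 = 10*2 + 1 = 21, q_1 = 10*1 + 0 = 10.
  i=2: a_2=5, p_2 = 5*21 + 2 = 107, q_2 = 5*10 + 1 = 51.
  i=3: a_3=8, p_3 = 8*107 + 21 = 877, q_3 = 8*51 + 10 = 418.
  i=4: a_4=7, p_4 = 7*877 + 107 = 6246, q_4 = 7*418 + 51 = 2977.
  i=5: a_5=2, p_5 = 2*6246 + 877 = 13369, q_5 = 2*2977 + 418 = 6372.
  i=6: a_6=8, p_6 = 8*13369 + 6246 = 113198, q_6 = 8*6372 + 2977 = 53953.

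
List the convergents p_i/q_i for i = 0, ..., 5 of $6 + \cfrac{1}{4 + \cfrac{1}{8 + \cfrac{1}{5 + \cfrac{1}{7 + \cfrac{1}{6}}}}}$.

Using the convergent recurrence p_i = a_i*p_{i-1} + p_{i-2}, q_i = a_i*q_{i-1} + q_{i-2} with p_{-2}=0, p_{-1}=1, q_{-2}=1, q_{-1}=0:
  i=0: a_0=6, p_0 = 6*1 + 0 = 6, q_0 = 6*0 + 1 = 1.
  i=1: a_1=4, p_1 = 4*6 + 1 = 25, q_1 = 4*1 + 0 = 4.
  i=2: a_2=8, p_2 = 8*25 + 6 = 206, q_2 = 8*4 + 1 = 33.
  i=3: a_3=5, p_3 = 5*206 + 25 = 1055, q_3 = 5*33 + 4 = 169.
  i=4: a_4=7, p_4 = 7*1055 + 206 = 7591, q_4 = 7*169 + 33 = 1216.
  i=5: a_5=6, p_5 = 6*7591 + 1055 = 46601, q_5 = 6*1216 + 169 = 7465.

6/1, 25/4, 206/33, 1055/169, 7591/1216, 46601/7465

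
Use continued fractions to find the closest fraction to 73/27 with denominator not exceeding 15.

Expand x = 73/27 as a continued fraction with the Euclidean algorithm:
  73 = 2*27 + 19, so a_0 = 2.
  27 = 1*19 + 8, so a_1 = 1.
  19 = 2*8 + 3, so a_2 = 2.
  8 = 2*3 + 2, so a_3 = 2.
  3 = 1*2 + 1, so a_4 = 1.
  2 = 2*1 + 0, so a_5 = 2.
so x = [2; 1, 2, 2, 1, 2].
Convergents (p_i = a_i*p_{i-1} + p_{i-2}, q_i = a_i*q_{i-1} + q_{i-2} with p_{-2}=0, p_{-1}=1, q_{-2}=1, q_{-1}=0), until the denominator exceeds 15:
  i=0: a_0=2, p_0 = 2*1 + 0 = 2, q_0 = 2*0 + 1 = 1.
  i=1: a_1=1, p_1 = 1*2 + 1 = 3, q_1 = 1*1 + 0 = 1.
  i=2: a_2=2, p_2 = 2*3 + 2 = 8, q_2 = 2*1 + 1 = 3.
  i=3: a_3=2, p_3 = 2*8 + 3 = 19, q_3 = 2*3 + 1 = 7.
  i=4: a_4=1, p_4 = 1*19 + 8 = 27, q_4 = 1*7 + 3 = 10.
  i=5: a_5=2, p_5 = 2*27 + 19 = 73, q_5 = 2*10 + 7 = 27.
q_5 = 27 > 15, so the last convergent with denominator <= 15 is p_4/q_4 = 27/10.
The closest fraction with denominator <= 15 is either p_4/q_4 or the intermediate fraction (k*p_4 + p_3)/(k*q_4 + q_3) with the largest k >= 1 whose denominator stays <= 15; these approach x as k grows, and every other convergent or intermediate fraction in range is farther away.
Largest k: floor((15 - q_3)/q_4) = floor((15 - 7)/10) = 0.
Since k = 0, no intermediate fraction beyond p_4/q_4 has denominator <= 15, so the convergent 27/10 is the closest (its error is |73*10 - 27*27|/(27*10) = 1/270).

27/10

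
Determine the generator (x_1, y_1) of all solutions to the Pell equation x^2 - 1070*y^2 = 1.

(x, y) = (2948491, 90138)

First expand sqrt(1070) as a continued fraction. With x_i = (sqrt(1070) + m_i)/d_i and (m_0, d_0) = (0, 1): a_0 = floor(sqrt(1070)) = 32, since 32^2 = 1024 <= 1070 < 1089 = 33^2.
Iterate m_{i+1} = d_i*a_i - m_i, d_{i+1} = (1070 - m_{i+1}^2)/d_i, a_{i+1} = floor((a_0 + m_{i+1})/d_{i+1}):
  m_1 = 1*32 - 0 = 32, d_1 = (1070 - 32^2)/1 = 46/1 = 46, a_1 = floor((32 + 32)/46) = 1.
  m_2 = 46*1 - 32 = 14, d_2 = (1070 - 14^2)/46 = 874/46 = 19, a_2 = floor((32 + 14)/19) = 2.
  m_3 = 19*2 - 14 = 24, d_3 = (1070 - 24^2)/19 = 494/19 = 26, a_3 = floor((32 + 24)/26) = 2.
  m_4 = 26*2 - 24 = 28, d_4 = (1070 - 28^2)/26 = 286/26 = 11, a_4 = floor((32 + 28)/11) = 5.
  m_5 = 11*5 - 28 = 27, d_5 = (1070 - 27^2)/11 = 341/11 = 31, a_5 = floor((32 + 27)/31) = 1.
  m_6 = 31*1 - 27 = 4, d_6 = (1070 - 4^2)/31 = 1054/31 = 34, a_6 = floor((32 + 4)/34) = 1.
  m_7 = 34*1 - 4 = 30, d_7 = (1070 - 30^2)/34 = 170/34 = 5, a_7 = floor((32 + 30)/5) = 12.
  m_8 = 5*12 - 30 = 30, d_8 = (1070 - 30^2)/5 = 170/5 = 34, a_8 = floor((32 + 30)/34) = 1.
  m_9 = 34*1 - 30 = 4, d_9 = (1070 - 4^2)/34 = 1054/34 = 31, a_9 = floor((32 + 4)/31) = 1.
  m_10 = 31*1 - 4 = 27, d_10 = (1070 - 27^2)/31 = 341/31 = 11, a_10 = floor((32 + 27)/11) = 5.
  m_11 = 11*5 - 27 = 28, d_11 = (1070 - 28^2)/11 = 286/11 = 26, a_11 = floor((32 + 28)/26) = 2.
  m_12 = 26*2 - 28 = 24, d_12 = (1070 - 24^2)/26 = 494/26 = 19, a_12 = floor((32 + 24)/19) = 2.
  m_13 = 19*2 - 24 = 14, d_13 = (1070 - 14^2)/19 = 874/19 = 46, a_13 = floor((32 + 14)/46) = 1.
  m_14 = 46*1 - 14 = 32, d_14 = (1070 - 32^2)/46 = 46/46 = 1, a_14 = floor((32 + 32)/1) = 64.
  m_15 = 1*64 - 32 = 32, d_15 = (1070 - 32^2)/1 = 46/1 = 46: (m_15, d_15) = (m_1, d_1) = (32, 46), so from here the quotients repeat a_1, ..., a_14; the period length is 14.
So sqrt(1070) = [32; (1, 2, 2, 5, 1, 1, 12, 1, 1, 5, 2, 2, 1, 64)] with period length k = 14.
k is even, so the fundamental solution of x^2 - 1070y^2 = 1 is (p_{k-1}, q_{k-1}) = (p_13, q_13); compute convergents through index 13.
Convergents (p_i = a_i*p_{i-1} + p_{i-2}, q_i = a_i*q_{i-1} + q_{i-2} with p_{-2}=0, p_{-1}=1, q_{-2}=1, q_{-1}=0):
  i=0: a_0=32, p_0 = 32*1 + 0 = 32, q_0 = 32*0 + 1 = 1.
  i=1: a_1=1, p_1 = 1*32 + 1 = 33, q_1 = 1*1 + 0 = 1.
  i=2: a_2=2, p_2 = 2*33 + 32 = 98, q_2 = 2*1 + 1 = 3.
  i=3: a_3=2, p_3 = 2*98 + 33 = 229, q_3 = 2*3 + 1 = 7.
  i=4: a_4=5, p_4 = 5*229 + 98 = 1243, q_4 = 5*7 + 3 = 38.
  i=5: a_5=1, p_5 = 1*1243 + 229 = 1472, q_5 = 1*38 + 7 = 45.
  i=6: a_6=1, p_6 = 1*1472 + 1243 = 2715, q_6 = 1*45 + 38 = 83.
  i=7: a_7=12, p_7 = 12*2715 + 1472 = 34052, q_7 = 12*83 + 45 = 1041.
  i=8: a_8=1, p_8 = 1*34052 + 2715 = 36767, q_8 = 1*1041 + 83 = 1124.
  i=9: a_9=1, p_9 = 1*36767 + 34052 = 70819, q_9 = 1*1124 + 1041 = 2165.
  i=10: a_10=5, p_10 = 5*70819 + 36767 = 390862, q_10 = 5*2165 + 1124 = 11949.
  i=11: a_11=2, p_11 = 2*390862 + 70819 = 852543, q_11 = 2*11949 + 2165 = 26063.
  i=12: a_12=2, p_12 = 2*852543 + 390862 = 2095948, q_12 = 2*26063 + 11949 = 64075.
  i=13: a_13=1, p_13 = 1*2095948 + 852543 = 2948491, q_13 = 1*64075 + 26063 = 90138.
Check: 2948491^2 - 1070*90138^2 = 8693599177081 - 8693599177080 = 1, so (x, y) = (2948491, 90138) solves the equation, and by the theorem it is the least positive solution.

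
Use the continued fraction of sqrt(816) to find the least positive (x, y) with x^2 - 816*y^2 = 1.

(x, y) = (4999, 175)

First expand sqrt(816) as a continued fraction. With x_i = (sqrt(816) + m_i)/d_i and (m_0, d_0) = (0, 1): a_0 = floor(sqrt(816)) = 28, since 28^2 = 784 <= 816 < 841 = 29^2.
Iterate m_{i+1} = d_i*a_i - m_i, d_{i+1} = (816 - m_{i+1}^2)/d_i, a_{i+1} = floor((a_0 + m_{i+1})/d_{i+1}):
  m_1 = 1*28 - 0 = 28, d_1 = (816 - 28^2)/1 = 32/1 = 32, a_1 = floor((28 + 28)/32) = 1.
  m_2 = 32*1 - 28 = 4, d_2 = (816 - 4^2)/32 = 800/32 = 25, a_2 = floor((28 + 4)/25) = 1.
  m_3 = 25*1 - 4 = 21, d_3 = (816 - 21^2)/25 = 375/25 = 15, a_3 = floor((28 + 21)/15) = 3.
  m_4 = 15*3 - 21 = 24, d_4 = (816 - 24^2)/15 = 240/15 = 16, a_4 = floor((28 + 24)/16) = 3.
  m_5 = 16*3 - 24 = 24, d_5 = (816 - 24^2)/16 = 240/16 = 15, a_5 = floor((28 + 24)/15) = 3.
  m_6 = 15*3 - 24 = 21, d_6 = (816 - 21^2)/15 = 375/15 = 25, a_6 = floor((28 + 21)/25) = 1.
  m_7 = 25*1 - 21 = 4, d_7 = (816 - 4^2)/25 = 800/25 = 32, a_7 = floor((28 + 4)/32) = 1.
  m_8 = 32*1 - 4 = 28, d_8 = (816 - 28^2)/32 = 32/32 = 1, a_8 = floor((28 + 28)/1) = 56.
  m_9 = 1*56 - 28 = 28, d_9 = (816 - 28^2)/1 = 32/1 = 32: (m_9, d_9) = (m_1, d_1) = (28, 32), so from here the quotients repeat a_1, ..., a_8; the period length is 8.
So sqrt(816) = [28; (1, 1, 3, 3, 3, 1, 1, 56)] with period length k = 8.
k is even, so the fundamental solution of x^2 - 816y^2 = 1 is (p_{k-1}, q_{k-1}) = (p_7, q_7); compute convergents through index 7.
Convergents (p_i = a_i*p_{i-1} + p_{i-2}, q_i = a_i*q_{i-1} + q_{i-2} with p_{-2}=0, p_{-1}=1, q_{-2}=1, q_{-1}=0):
  i=0: a_0=28, p_0 = 28*1 + 0 = 28, q_0 = 28*0 + 1 = 1.
  i=1: a_1=1, p_1 = 1*28 + 1 = 29, q_1 = 1*1 + 0 = 1.
  i=2: a_2=1, p_2 = 1*29 + 28 = 57, q_2 = 1*1 + 1 = 2.
  i=3: a_3=3, p_3 = 3*57 + 29 = 200, q_3 = 3*2 + 1 = 7.
  i=4: a_4=3, p_4 = 3*200 + 57 = 657, q_4 = 3*7 + 2 = 23.
  i=5: a_5=3, p_5 = 3*657 + 200 = 2171, q_5 = 3*23 + 7 = 76.
  i=6: a_6=1, p_6 = 1*2171 + 657 = 2828, q_6 = 1*76 + 23 = 99.
  i=7: a_7=1, p_7 = 1*2828 + 2171 = 4999, q_7 = 1*99 + 76 = 175.
Check: 4999^2 - 816*175^2 = 24990001 - 24990000 = 1, so (x, y) = (4999, 175) solves the equation, and by the theorem it is the least positive solution.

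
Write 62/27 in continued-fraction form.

[2; 3, 2, 1, 2]

Run the Euclidean algorithm on 62 and 27; the successive quotients are the partial quotients a_0, a_1, ... (each step inverts the fractional part left over by the previous one):
  62 = 2*27 + 8, so a_0 = 2.
  27 = 3*8 + 3, so a_1 = 3.
  8 = 2*3 + 2, so a_2 = 2.
  3 = 1*2 + 1, so a_3 = 1.
  2 = 2*1 + 0, so a_4 = 2.
The remainder reaches 0 after 5 divisions, so the expansion has 5 partial quotients, read off in order.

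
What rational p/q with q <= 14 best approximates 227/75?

Expand x = 227/75 as a continued fraction with the Euclidean algorithm:
  227 = 3*75 + 2, so a_0 = 3.
  75 = 37*2 + 1, so a_1 = 37.
  2 = 2*1 + 0, so a_2 = 2.
so x = [3; 37, 2].
Convergents (p_i = a_i*p_{i-1} + p_{i-2}, q_i = a_i*q_{i-1} + q_{i-2} with p_{-2}=0, p_{-1}=1, q_{-2}=1, q_{-1}=0), until the denominator exceeds 14:
  i=0: a_0=3, p_0 = 3*1 + 0 = 3, q_0 = 3*0 + 1 = 1.
  i=1: a_1=37, p_1 = 37*3 + 1 = 112, q_1 = 37*1 + 0 = 37.
q_1 = 37 > 14, so the last convergent with denominator <= 14 is p_0/q_0 = 3/1.
The closest fraction with denominator <= 14 is either p_0/q_0 or the intermediate fraction (k*p_0 + p_{-1})/(k*q_0 + q_{-1}) with the largest k >= 1 whose denominator stays <= 14; these approach x as k grows, and every other convergent or intermediate fraction in range is farther away.
Largest k: floor((14 - q_{-1})/q_0) = floor((14 - 0)/1) = 14 (using the seeds p_{-1} = 1, q_{-1} = 0).
That gives (14*3 + 1)/(14*1 + 0) = 43/14.
Compare the errors: |x - 3/1| = |227*1 - 3*75|/(75*1) = 2/75, and |x - 43/14| = |227*14 - 43*75|/(75*14) = 47/1050.
Cross-multiplying, 2*1050 = 2100 < 3525 = 47*75, so 2/75 is smaller: the convergent 3/1 is closer to x than 43/14.

3/1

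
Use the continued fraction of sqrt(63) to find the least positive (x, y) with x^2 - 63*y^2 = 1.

First expand sqrt(63) as a continued fraction. With x_i = (sqrt(63) + m_i)/d_i and (m_0, d_0) = (0, 1): a_0 = floor(sqrt(63)) = 7, since 7^2 = 49 <= 63 < 64 = 8^2.
Iterate m_{i+1} = d_i*a_i - m_i, d_{i+1} = (63 - m_{i+1}^2)/d_i, a_{i+1} = floor((a_0 + m_{i+1})/d_{i+1}):
  m_1 = 1*7 - 0 = 7, d_1 = (63 - 7^2)/1 = 14/1 = 14, a_1 = floor((7 + 7)/14) = 1.
  m_2 = 14*1 - 7 = 7, d_2 = (63 - 7^2)/14 = 14/14 = 1, a_2 = floor((7 + 7)/1) = 14.
  m_3 = 1*14 - 7 = 7, d_3 = (63 - 7^2)/1 = 14/1 = 14: (m_3, d_3) = (m_1, d_1) = (7, 14), so from here the quotients repeat a_1, a_2; the period length is 2.
So sqrt(63) = [7; (1, 14)] with period length k = 2.
k is even, so the fundamental solution of x^2 - 63y^2 = 1 is (p_{k-1}, q_{k-1}) = (p_1, q_1); compute convergents through index 1.
Convergents (p_i = a_i*p_{i-1} + p_{i-2}, q_i = a_i*q_{i-1} + q_{i-2} with p_{-2}=0, p_{-1}=1, q_{-2}=1, q_{-1}=0):
  i=0: a_0=7, p_0 = 7*1 + 0 = 7, q_0 = 7*0 + 1 = 1.
  i=1: a_1=1, p_1 = 1*7 + 1 = 8, q_1 = 1*1 + 0 = 1.
Check: 8^2 - 63*1^2 = 64 - 63 = 1, so (x, y) = (8, 1) solves the equation, and by the theorem it is the least positive solution.

(x, y) = (8, 1)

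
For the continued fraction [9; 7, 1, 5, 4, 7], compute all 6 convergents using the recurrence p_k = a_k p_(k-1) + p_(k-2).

Using the convergent recurrence p_i = a_i*p_{i-1} + p_{i-2}, q_i = a_i*q_{i-1} + q_{i-2} with p_{-2}=0, p_{-1}=1, q_{-2}=1, q_{-1}=0:
  i=0: a_0=9, p_0 = 9*1 + 0 = 9, q_0 = 9*0 + 1 = 1.
  i=1: a_1=7, p_1 = 7*9 + 1 = 64, q_1 = 7*1 + 0 = 7.
  i=2: a_2=1, p_2 = 1*64 + 9 = 73, q_2 = 1*7 + 1 = 8.
  i=3: a_3=5, p_3 = 5*73 + 64 = 429, q_3 = 5*8 + 7 = 47.
  i=4: a_4=4, p_4 = 4*429 + 73 = 1789, q_4 = 4*47 + 8 = 196.
  i=5: a_5=7, p_5 = 7*1789 + 429 = 12952, q_5 = 7*196 + 47 = 1419.

9/1, 64/7, 73/8, 429/47, 1789/196, 12952/1419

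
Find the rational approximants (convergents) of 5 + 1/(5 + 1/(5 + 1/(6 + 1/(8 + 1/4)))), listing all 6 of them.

Using the convergent recurrence p_i = a_i*p_{i-1} + p_{i-2}, q_i = a_i*q_{i-1} + q_{i-2} with p_{-2}=0, p_{-1}=1, q_{-2}=1, q_{-1}=0:
  i=0: a_0=5, p_0 = 5*1 + 0 = 5, q_0 = 5*0 + 1 = 1.
  i=1: a_1=5, p_1 = 5*5 + 1 = 26, q_1 = 5*1 + 0 = 5.
  i=2: a_2=5, p_2 = 5*26 + 5 = 135, q_2 = 5*5 + 1 = 26.
  i=3: a_3=6, p_3 = 6*135 + 26 = 836, q_3 = 6*26 + 5 = 161.
  i=4: a_4=8, p_4 = 8*836 + 135 = 6823, q_4 = 8*161 + 26 = 1314.
  i=5: a_5=4, p_5 = 4*6823 + 836 = 28128, q_5 = 4*1314 + 161 = 5417.

5/1, 26/5, 135/26, 836/161, 6823/1314, 28128/5417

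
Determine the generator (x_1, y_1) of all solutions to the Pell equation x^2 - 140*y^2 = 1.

(x, y) = (71, 6)

First expand sqrt(140) as a continued fraction. With x_i = (sqrt(140) + m_i)/d_i and (m_0, d_0) = (0, 1): a_0 = floor(sqrt(140)) = 11, since 11^2 = 121 <= 140 < 144 = 12^2.
Iterate m_{i+1} = d_i*a_i - m_i, d_{i+1} = (140 - m_{i+1}^2)/d_i, a_{i+1} = floor((a_0 + m_{i+1})/d_{i+1}):
  m_1 = 1*11 - 0 = 11, d_1 = (140 - 11^2)/1 = 19/1 = 19, a_1 = floor((11 + 11)/19) = 1.
  m_2 = 19*1 - 11 = 8, d_2 = (140 - 8^2)/19 = 76/19 = 4, a_2 = floor((11 + 8)/4) = 4.
  m_3 = 4*4 - 8 = 8, d_3 = (140 - 8^2)/4 = 76/4 = 19, a_3 = floor((11 + 8)/19) = 1.
  m_4 = 19*1 - 8 = 11, d_4 = (140 - 11^2)/19 = 19/19 = 1, a_4 = floor((11 + 11)/1) = 22.
  m_5 = 1*22 - 11 = 11, d_5 = (140 - 11^2)/1 = 19/1 = 19: (m_5, d_5) = (m_1, d_1) = (11, 19), so from here the quotients repeat a_1, ..., a_4; the period length is 4.
So sqrt(140) = [11; (1, 4, 1, 22)] with period length k = 4.
k is even, so the fundamental solution of x^2 - 140y^2 = 1 is (p_{k-1}, q_{k-1}) = (p_3, q_3); compute convergents through index 3.
Convergents (p_i = a_i*p_{i-1} + p_{i-2}, q_i = a_i*q_{i-1} + q_{i-2} with p_{-2}=0, p_{-1}=1, q_{-2}=1, q_{-1}=0):
  i=0: a_0=11, p_0 = 11*1 + 0 = 11, q_0 = 11*0 + 1 = 1.
  i=1: a_1=1, p_1 = 1*11 + 1 = 12, q_1 = 1*1 + 0 = 1.
  i=2: a_2=4, p_2 = 4*12 + 11 = 59, q_2 = 4*1 + 1 = 5.
  i=3: a_3=1, p_3 = 1*59 + 12 = 71, q_3 = 1*5 + 1 = 6.
Check: 71^2 - 140*6^2 = 5041 - 5040 = 1, so (x, y) = (71, 6) solves the equation, and by the theorem it is the least positive solution.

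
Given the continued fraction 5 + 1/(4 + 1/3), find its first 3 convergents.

5/1, 21/4, 68/13

Using the convergent recurrence p_i = a_i*p_{i-1} + p_{i-2}, q_i = a_i*q_{i-1} + q_{i-2} with p_{-2}=0, p_{-1}=1, q_{-2}=1, q_{-1}=0:
  i=0: a_0=5, p_0 = 5*1 + 0 = 5, q_0 = 5*0 + 1 = 1.
  i=1: a_1=4, p_1 = 4*5 + 1 = 21, q_1 = 4*1 + 0 = 4.
  i=2: a_2=3, p_2 = 3*21 + 5 = 68, q_2 = 3*4 + 1 = 13.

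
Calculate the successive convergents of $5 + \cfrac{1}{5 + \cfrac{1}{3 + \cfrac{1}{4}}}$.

5/1, 26/5, 83/16, 358/69

Using the convergent recurrence p_i = a_i*p_{i-1} + p_{i-2}, q_i = a_i*q_{i-1} + q_{i-2} with p_{-2}=0, p_{-1}=1, q_{-2}=1, q_{-1}=0:
  i=0: a_0=5, p_0 = 5*1 + 0 = 5, q_0 = 5*0 + 1 = 1.
  i=1: a_1=5, p_1 = 5*5 + 1 = 26, q_1 = 5*1 + 0 = 5.
  i=2: a_2=3, p_2 = 3*26 + 5 = 83, q_2 = 3*5 + 1 = 16.
  i=3: a_3=4, p_3 = 4*83 + 26 = 358, q_3 = 4*16 + 5 = 69.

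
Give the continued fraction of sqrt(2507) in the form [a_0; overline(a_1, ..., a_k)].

[50; overline(14, 3, 2, 1, 1, 1, 1, 1, 2, 3, 14, 100)]

Write x_i = (sqrt(2507) + m_i)/d_i with (m_0, d_0) = (0, 1). a_0 = floor(sqrt(2507)) = 50, since 50^2 = 2500 <= 2507 < 2601 = 51^2.
Iterate m_{i+1} = d_i*a_i - m_i, d_{i+1} = (2507 - m_{i+1}^2)/d_i, a_{i+1} = floor((a_0 + m_{i+1})/d_{i+1}):
  m_1 = 1*50 - 0 = 50, d_1 = (2507 - 50^2)/1 = 7/1 = 7, a_1 = floor((50 + 50)/7) = 14.
  m_2 = 7*14 - 50 = 48, d_2 = (2507 - 48^2)/7 = 203/7 = 29, a_2 = floor((50 + 48)/29) = 3.
  m_3 = 29*3 - 48 = 39, d_3 = (2507 - 39^2)/29 = 986/29 = 34, a_3 = floor((50 + 39)/34) = 2.
  m_4 = 34*2 - 39 = 29, d_4 = (2507 - 29^2)/34 = 1666/34 = 49, a_4 = floor((50 + 29)/49) = 1.
  m_5 = 49*1 - 29 = 20, d_5 = (2507 - 20^2)/49 = 2107/49 = 43, a_5 = floor((50 + 20)/43) = 1.
  m_6 = 43*1 - 20 = 23, d_6 = (2507 - 23^2)/43 = 1978/43 = 46, a_6 = floor((50 + 23)/46) = 1.
  m_7 = 46*1 - 23 = 23, d_7 = (2507 - 23^2)/46 = 1978/46 = 43, a_7 = floor((50 + 23)/43) = 1.
  m_8 = 43*1 - 23 = 20, d_8 = (2507 - 20^2)/43 = 2107/43 = 49, a_8 = floor((50 + 20)/49) = 1.
  m_9 = 49*1 - 20 = 29, d_9 = (2507 - 29^2)/49 = 1666/49 = 34, a_9 = floor((50 + 29)/34) = 2.
  m_10 = 34*2 - 29 = 39, d_10 = (2507 - 39^2)/34 = 986/34 = 29, a_10 = floor((50 + 39)/29) = 3.
  m_11 = 29*3 - 39 = 48, d_11 = (2507 - 48^2)/29 = 203/29 = 7, a_11 = floor((50 + 48)/7) = 14.
  m_12 = 7*14 - 48 = 50, d_12 = (2507 - 50^2)/7 = 7/7 = 1, a_12 = floor((50 + 50)/1) = 100.
  m_13 = 1*100 - 50 = 50, d_13 = (2507 - 50^2)/1 = 7/1 = 7: (m_13, d_13) = (m_1, d_1) = (50, 7), so from here the quotients repeat a_1, ..., a_12; the period length is 12.
Hence the expansion of sqrt(2507) is a_0 = 50 followed by the repeating block 14, 3, 2, 1, 1, 1, 1, 1, 2, 3, 14, 100 (period 12).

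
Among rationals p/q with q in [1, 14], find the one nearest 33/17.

Expand x = 33/17 as a continued fraction with the Euclidean algorithm:
  33 = 1*17 + 16, so a_0 = 1.
  17 = 1*16 + 1, so a_1 = 1.
  16 = 16*1 + 0, so a_2 = 16.
so x = [1; 1, 16].
Convergents (p_i = a_i*p_{i-1} + p_{i-2}, q_i = a_i*q_{i-1} + q_{i-2} with p_{-2}=0, p_{-1}=1, q_{-2}=1, q_{-1}=0), until the denominator exceeds 14:
  i=0: a_0=1, p_0 = 1*1 + 0 = 1, q_0 = 1*0 + 1 = 1.
  i=1: a_1=1, p_1 = 1*1 + 1 = 2, q_1 = 1*1 + 0 = 1.
  i=2: a_2=16, p_2 = 16*2 + 1 = 33, q_2 = 16*1 + 1 = 17.
q_2 = 17 > 14, so the last convergent with denominator <= 14 is p_1/q_1 = 2/1.
The closest fraction with denominator <= 14 is either p_1/q_1 or the intermediate fraction (k*p_1 + p_0)/(k*q_1 + q_0) with the largest k >= 1 whose denominator stays <= 14; these approach x as k grows, and every other convergent or intermediate fraction in range is farther away.
Largest k: floor((14 - q_0)/q_1) = floor((14 - 1)/1) = 13.
That gives (13*2 + 1)/(13*1 + 1) = 27/14.
Compare the errors: |x - 2/1| = |33*1 - 2*17|/(17*1) = 1/17, and |x - 27/14| = |33*14 - 27*17|/(17*14) = 3/238.
Cross-multiplying, 3*17 = 51 < 238 = 1*238, so 3/238 is smaller: the intermediate fraction 27/14 is closer to x than 2/1.

27/14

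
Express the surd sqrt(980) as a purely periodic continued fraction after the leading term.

[31; (3, 3, 1, 1, 2, 1, 1, 3, 3, 62)]

Write x_i = (sqrt(980) + m_i)/d_i with (m_0, d_0) = (0, 1). a_0 = floor(sqrt(980)) = 31, since 31^2 = 961 <= 980 < 1024 = 32^2.
Iterate m_{i+1} = d_i*a_i - m_i, d_{i+1} = (980 - m_{i+1}^2)/d_i, a_{i+1} = floor((a_0 + m_{i+1})/d_{i+1}):
  m_1 = 1*31 - 0 = 31, d_1 = (980 - 31^2)/1 = 19/1 = 19, a_1 = floor((31 + 31)/19) = 3.
  m_2 = 19*3 - 31 = 26, d_2 = (980 - 26^2)/19 = 304/19 = 16, a_2 = floor((31 + 26)/16) = 3.
  m_3 = 16*3 - 26 = 22, d_3 = (980 - 22^2)/16 = 496/16 = 31, a_3 = floor((31 + 22)/31) = 1.
  m_4 = 31*1 - 22 = 9, d_4 = (980 - 9^2)/31 = 899/31 = 29, a_4 = floor((31 + 9)/29) = 1.
  m_5 = 29*1 - 9 = 20, d_5 = (980 - 20^2)/29 = 580/29 = 20, a_5 = floor((31 + 20)/20) = 2.
  m_6 = 20*2 - 20 = 20, d_6 = (980 - 20^2)/20 = 580/20 = 29, a_6 = floor((31 + 20)/29) = 1.
  m_7 = 29*1 - 20 = 9, d_7 = (980 - 9^2)/29 = 899/29 = 31, a_7 = floor((31 + 9)/31) = 1.
  m_8 = 31*1 - 9 = 22, d_8 = (980 - 22^2)/31 = 496/31 = 16, a_8 = floor((31 + 22)/16) = 3.
  m_9 = 16*3 - 22 = 26, d_9 = (980 - 26^2)/16 = 304/16 = 19, a_9 = floor((31 + 26)/19) = 3.
  m_10 = 19*3 - 26 = 31, d_10 = (980 - 31^2)/19 = 19/19 = 1, a_10 = floor((31 + 31)/1) = 62.
  m_11 = 1*62 - 31 = 31, d_11 = (980 - 31^2)/1 = 19/1 = 19: (m_11, d_11) = (m_1, d_1) = (31, 19), so from here the quotients repeat a_1, ..., a_10; the period length is 10.
Hence the expansion of sqrt(980) is a_0 = 31 followed by the repeating block 3, 3, 1, 1, 2, 1, 1, 3, 3, 62 (period 10).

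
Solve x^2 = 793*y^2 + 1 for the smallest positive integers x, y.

First expand sqrt(793) as a continued fraction. With x_i = (sqrt(793) + m_i)/d_i and (m_0, d_0) = (0, 1): a_0 = floor(sqrt(793)) = 28, since 28^2 = 784 <= 793 < 841 = 29^2.
Iterate m_{i+1} = d_i*a_i - m_i, d_{i+1} = (793 - m_{i+1}^2)/d_i, a_{i+1} = floor((a_0 + m_{i+1})/d_{i+1}):
  m_1 = 1*28 - 0 = 28, d_1 = (793 - 28^2)/1 = 9/1 = 9, a_1 = floor((28 + 28)/9) = 6.
  m_2 = 9*6 - 28 = 26, d_2 = (793 - 26^2)/9 = 117/9 = 13, a_2 = floor((28 + 26)/13) = 4.
  m_3 = 13*4 - 26 = 26, d_3 = (793 - 26^2)/13 = 117/13 = 9, a_3 = floor((28 + 26)/9) = 6.
  m_4 = 9*6 - 26 = 28, d_4 = (793 - 28^2)/9 = 9/9 = 1, a_4 = floor((28 + 28)/1) = 56.
  m_5 = 1*56 - 28 = 28, d_5 = (793 - 28^2)/1 = 9/1 = 9: (m_5, d_5) = (m_1, d_1) = (28, 9), so from here the quotients repeat a_1, ..., a_4; the period length is 4.
So sqrt(793) = [28; (6, 4, 6, 56)] with period length k = 4.
k is even, so the fundamental solution of x^2 - 793y^2 = 1 is (p_{k-1}, q_{k-1}) = (p_3, q_3); compute convergents through index 3.
Convergents (p_i = a_i*p_{i-1} + p_{i-2}, q_i = a_i*q_{i-1} + q_{i-2} with p_{-2}=0, p_{-1}=1, q_{-2}=1, q_{-1}=0):
  i=0: a_0=28, p_0 = 28*1 + 0 = 28, q_0 = 28*0 + 1 = 1.
  i=1: a_1=6, p_1 = 6*28 + 1 = 169, q_1 = 6*1 + 0 = 6.
  i=2: a_2=4, p_2 = 4*169 + 28 = 704, q_2 = 4*6 + 1 = 25.
  i=3: a_3=6, p_3 = 6*704 + 169 = 4393, q_3 = 6*25 + 6 = 156.
Check: 4393^2 - 793*156^2 = 19298449 - 19298448 = 1, so (x, y) = (4393, 156) solves the equation, and by the theorem it is the least positive solution.

(x, y) = (4393, 156)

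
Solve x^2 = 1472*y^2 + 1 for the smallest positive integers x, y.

First expand sqrt(1472) as a continued fraction. With x_i = (sqrt(1472) + m_i)/d_i and (m_0, d_0) = (0, 1): a_0 = floor(sqrt(1472)) = 38, since 38^2 = 1444 <= 1472 < 1521 = 39^2.
Iterate m_{i+1} = d_i*a_i - m_i, d_{i+1} = (1472 - m_{i+1}^2)/d_i, a_{i+1} = floor((a_0 + m_{i+1})/d_{i+1}):
  m_1 = 1*38 - 0 = 38, d_1 = (1472 - 38^2)/1 = 28/1 = 28, a_1 = floor((38 + 38)/28) = 2.
  m_2 = 28*2 - 38 = 18, d_2 = (1472 - 18^2)/28 = 1148/28 = 41, a_2 = floor((38 + 18)/41) = 1.
  m_3 = 41*1 - 18 = 23, d_3 = (1472 - 23^2)/41 = 943/41 = 23, a_3 = floor((38 + 23)/23) = 2.
  m_4 = 23*2 - 23 = 23, d_4 = (1472 - 23^2)/23 = 943/23 = 41, a_4 = floor((38 + 23)/41) = 1.
  m_5 = 41*1 - 23 = 18, d_5 = (1472 - 18^2)/41 = 1148/41 = 28, a_5 = floor((38 + 18)/28) = 2.
  m_6 = 28*2 - 18 = 38, d_6 = (1472 - 38^2)/28 = 28/28 = 1, a_6 = floor((38 + 38)/1) = 76.
  m_7 = 1*76 - 38 = 38, d_7 = (1472 - 38^2)/1 = 28/1 = 28: (m_7, d_7) = (m_1, d_1) = (38, 28), so from here the quotients repeat a_1, ..., a_6; the period length is 6.
So sqrt(1472) = [38; (2, 1, 2, 1, 2, 76)] with period length k = 6.
k is even, so the fundamental solution of x^2 - 1472y^2 = 1 is (p_{k-1}, q_{k-1}) = (p_5, q_5); compute convergents through index 5.
Convergents (p_i = a_i*p_{i-1} + p_{i-2}, q_i = a_i*q_{i-1} + q_{i-2} with p_{-2}=0, p_{-1}=1, q_{-2}=1, q_{-1}=0):
  i=0: a_0=38, p_0 = 38*1 + 0 = 38, q_0 = 38*0 + 1 = 1.
  i=1: a_1=2, p_1 = 2*38 + 1 = 77, q_1 = 2*1 + 0 = 2.
  i=2: a_2=1, p_2 = 1*77 + 38 = 115, q_2 = 1*2 + 1 = 3.
  i=3: a_3=2, p_3 = 2*115 + 77 = 307, q_3 = 2*3 + 2 = 8.
  i=4: a_4=1, p_4 = 1*307 + 115 = 422, q_4 = 1*8 + 3 = 11.
  i=5: a_5=2, p_5 = 2*422 + 307 = 1151, q_5 = 2*11 + 8 = 30.
Check: 1151^2 - 1472*30^2 = 1324801 - 1324800 = 1, so (x, y) = (1151, 30) solves the equation, and by the theorem it is the least positive solution.

(x, y) = (1151, 30)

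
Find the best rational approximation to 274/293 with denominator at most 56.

29/31

Expand x = 274/293 as a continued fraction with the Euclidean algorithm:
  274 = 0*293 + 274, so a_0 = 0.
  293 = 1*274 + 19, so a_1 = 1.
  274 = 14*19 + 8, so a_2 = 14.
  19 = 2*8 + 3, so a_3 = 2.
  8 = 2*3 + 2, so a_4 = 2.
  3 = 1*2 + 1, so a_5 = 1.
  2 = 2*1 + 0, so a_6 = 2.
so x = [0; 1, 14, 2, 2, 1, 2].
Convergents (p_i = a_i*p_{i-1} + p_{i-2}, q_i = a_i*q_{i-1} + q_{i-2} with p_{-2}=0, p_{-1}=1, q_{-2}=1, q_{-1}=0), until the denominator exceeds 56:
  i=0: a_0=0, p_0 = 0*1 + 0 = 0, q_0 = 0*0 + 1 = 1.
  i=1: a_1=1, p_1 = 1*0 + 1 = 1, q_1 = 1*1 + 0 = 1.
  i=2: a_2=14, p_2 = 14*1 + 0 = 14, q_2 = 14*1 + 1 = 15.
  i=3: a_3=2, p_3 = 2*14 + 1 = 29, q_3 = 2*15 + 1 = 31.
  i=4: a_4=2, p_4 = 2*29 + 14 = 72, q_4 = 2*31 + 15 = 77.
q_4 = 77 > 56, so the last convergent with denominator <= 56 is p_3/q_3 = 29/31.
The closest fraction with denominator <= 56 is either p_3/q_3 or the intermediate fraction (k*p_3 + p_2)/(k*q_3 + q_2) with the largest k >= 1 whose denominator stays <= 56; these approach x as k grows, and every other convergent or intermediate fraction in range is farther away.
Largest k: floor((56 - q_2)/q_3) = floor((56 - 15)/31) = 1.
That gives (1*29 + 14)/(1*31 + 15) = 43/46.
Compare the errors: |x - 29/31| = |274*31 - 29*293|/(293*31) = 3/9083, and |x - 43/46| = |274*46 - 43*293|/(293*46) = 5/13478.
Cross-multiplying, 3*13478 = 40434 < 45415 = 5*9083, so 3/9083 is smaller: the convergent 29/31 is closer to x than 43/46.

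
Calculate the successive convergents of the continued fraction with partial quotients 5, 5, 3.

Using the convergent recurrence p_i = a_i*p_{i-1} + p_{i-2}, q_i = a_i*q_{i-1} + q_{i-2} with p_{-2}=0, p_{-1}=1, q_{-2}=1, q_{-1}=0:
  i=0: a_0=5, p_0 = 5*1 + 0 = 5, q_0 = 5*0 + 1 = 1.
  i=1: a_1=5, p_1 = 5*5 + 1 = 26, q_1 = 5*1 + 0 = 5.
  i=2: a_2=3, p_2 = 3*26 + 5 = 83, q_2 = 3*5 + 1 = 16.

5/1, 26/5, 83/16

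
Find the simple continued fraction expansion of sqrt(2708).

[52; (26, 104)]

Write x_i = (sqrt(2708) + m_i)/d_i with (m_0, d_0) = (0, 1). a_0 = floor(sqrt(2708)) = 52, since 52^2 = 2704 <= 2708 < 2809 = 53^2.
Iterate m_{i+1} = d_i*a_i - m_i, d_{i+1} = (2708 - m_{i+1}^2)/d_i, a_{i+1} = floor((a_0 + m_{i+1})/d_{i+1}):
  m_1 = 1*52 - 0 = 52, d_1 = (2708 - 52^2)/1 = 4/1 = 4, a_1 = floor((52 + 52)/4) = 26.
  m_2 = 4*26 - 52 = 52, d_2 = (2708 - 52^2)/4 = 4/4 = 1, a_2 = floor((52 + 52)/1) = 104.
  m_3 = 1*104 - 52 = 52, d_3 = (2708 - 52^2)/1 = 4/1 = 4: (m_3, d_3) = (m_1, d_1) = (52, 4), so from here the quotients repeat a_1, a_2; the period length is 2.
Hence the expansion of sqrt(2708) is a_0 = 52 followed by the repeating block 26, 104 (period 2).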